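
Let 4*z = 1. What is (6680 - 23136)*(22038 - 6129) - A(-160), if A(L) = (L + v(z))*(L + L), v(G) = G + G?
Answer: -261849544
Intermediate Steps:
z = ¼ (z = (¼)*1 = ¼ ≈ 0.25000)
v(G) = 2*G
A(L) = 2*L*(½ + L) (A(L) = (L + 2*(¼))*(L + L) = (L + ½)*(2*L) = (½ + L)*(2*L) = 2*L*(½ + L))
(6680 - 23136)*(22038 - 6129) - A(-160) = (6680 - 23136)*(22038 - 6129) - (-160)*(1 + 2*(-160)) = -16456*15909 - (-160)*(1 - 320) = -261798504 - (-160)*(-319) = -261798504 - 1*51040 = -261798504 - 51040 = -261849544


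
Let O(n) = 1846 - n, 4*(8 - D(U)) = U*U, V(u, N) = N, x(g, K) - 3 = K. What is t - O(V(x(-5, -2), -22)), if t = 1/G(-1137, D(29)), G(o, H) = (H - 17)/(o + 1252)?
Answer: -1638696/877 ≈ -1868.5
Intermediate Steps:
x(g, K) = 3 + K
D(U) = 8 - U²/4 (D(U) = 8 - U*U/4 = 8 - U²/4)
G(o, H) = (-17 + H)/(1252 + o)
t = -460/877 (t = 1/((-17 + (8 - ¼*29²))/(1252 - 1137)) = 1/((-17 + (8 - ¼*841))/115) = 1/((-17 + (8 - 841/4))/115) = 1/((-17 - 809/4)/115) = 1/((1/115)*(-877/4)) = 1/(-877/460) = -460/877 ≈ -0.52452)
t - O(V(x(-5, -2), -22)) = -460/877 - (1846 - 1*(-22)) = -460/877 - (1846 + 22) = -460/877 - 1*1868 = -460/877 - 1868 = -1638696/877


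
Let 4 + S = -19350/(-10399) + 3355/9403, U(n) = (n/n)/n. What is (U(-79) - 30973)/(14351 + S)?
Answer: -119629575030898/55422144991033 ≈ -2.1585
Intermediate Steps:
U(n) = 1/n
S = -174290493/97781797 (S = -4 + (-19350/(-10399) + 3355/9403) = -4 + (-19350*(-1/10399) + 3355*(1/9403)) = -4 + (19350/10399 + 3355/9403) = -4 + 216836695/97781797 = -174290493/97781797 ≈ -1.7824)
(U(-79) - 30973)/(14351 + S) = (1/(-79) - 30973)/(14351 - 174290493/97781797) = (-1/79 - 30973)/(1403092278254/97781797) = -2446868/79*97781797/1403092278254 = -119629575030898/55422144991033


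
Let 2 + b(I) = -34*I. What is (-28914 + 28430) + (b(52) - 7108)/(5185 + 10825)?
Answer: -3878859/8005 ≈ -484.55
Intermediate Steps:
b(I) = -2 - 34*I
(-28914 + 28430) + (b(52) - 7108)/(5185 + 10825) = (-28914 + 28430) + ((-2 - 34*52) - 7108)/(5185 + 10825) = -484 + ((-2 - 1768) - 7108)/16010 = -484 + (-1770 - 7108)*(1/16010) = -484 - 8878*1/16010 = -484 - 4439/8005 = -3878859/8005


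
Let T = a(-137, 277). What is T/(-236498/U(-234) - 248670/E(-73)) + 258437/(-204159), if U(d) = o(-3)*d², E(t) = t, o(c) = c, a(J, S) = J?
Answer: -5448316537020515/4171559197367163 ≈ -1.3061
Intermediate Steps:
U(d) = -3*d²
T = -137
T/(-236498/U(-234) - 248670/E(-73)) + 258437/(-204159) = -137/(-236498/((-3*(-234)²)) - 248670/(-73)) + 258437/(-204159) = -137/(-236498/((-3*54756)) - 248670*(-1/73)) + 258437*(-1/204159) = -137/(-236498/(-164268) + 248670/73) - 258437/204159 = -137/(-236498*(-1/164268) + 248670/73) - 258437/204159 = -137/(118249/82134 + 248670/73) - 258437/204159 = -137/20432893957/5995782 - 258437/204159 = -137*5995782/20432893957 - 258437/204159 = -821422134/20432893957 - 258437/204159 = -5448316537020515/4171559197367163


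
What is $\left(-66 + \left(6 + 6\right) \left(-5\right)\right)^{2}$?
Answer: $15876$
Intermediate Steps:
$\left(-66 + \left(6 + 6\right) \left(-5\right)\right)^{2} = \left(-66 + 12 \left(-5\right)\right)^{2} = \left(-66 - 60\right)^{2} = \left(-126\right)^{2} = 15876$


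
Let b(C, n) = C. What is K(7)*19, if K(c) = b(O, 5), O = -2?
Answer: -38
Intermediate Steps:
K(c) = -2
K(7)*19 = -2*19 = -38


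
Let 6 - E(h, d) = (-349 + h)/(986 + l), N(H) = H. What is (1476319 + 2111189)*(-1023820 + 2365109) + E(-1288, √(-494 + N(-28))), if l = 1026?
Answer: 9681512655851453/2012 ≈ 4.8119e+12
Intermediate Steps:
E(h, d) = 12421/2012 - h/2012 (E(h, d) = 6 - (-349 + h)/(986 + 1026) = 6 - (-349 + h)/2012 = 6 - (-349/2012 + h/2012) = 6 + (349/2012 - h/2012) = 12421/2012 - h/2012)
(1476319 + 2111189)*(-1023820 + 2365109) + E(-1288, √(-494 + N(-28))) = (1476319 + 2111189)*(-1023820 + 2365109) + (12421/2012 - 1/2012*(-1288)) = 3587508*1341289 + (12421/2012 + 322/503) = 4811885017812 + 13709/2012 = 9681512655851453/2012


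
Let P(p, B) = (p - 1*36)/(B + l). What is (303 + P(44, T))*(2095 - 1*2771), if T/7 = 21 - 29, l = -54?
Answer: -11262836/55 ≈ -2.0478e+5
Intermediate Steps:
T = -56 (T = 7*(21 - 29) = 7*(-8) = -56)
P(p, B) = (-36 + p)/(-54 + B) (P(p, B) = (p - 1*36)/(B - 54) = (p - 36)/(-54 + B) = (-36 + p)/(-54 + B))
(303 + P(44, T))*(2095 - 1*2771) = (303 + (-36 + 44)/(-54 - 56))*(2095 - 1*2771) = (303 + 8/(-110))*(2095 - 2771) = (303 - 1/110*8)*(-676) = (303 - 4/55)*(-676) = (16661/55)*(-676) = -11262836/55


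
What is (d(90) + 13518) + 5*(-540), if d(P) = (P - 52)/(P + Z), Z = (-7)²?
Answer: 1503740/139 ≈ 10818.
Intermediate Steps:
Z = 49
d(P) = (-52 + P)/(49 + P) (d(P) = (P - 52)/(P + 49) = (-52 + P)/(49 + P))
(d(90) + 13518) + 5*(-540) = ((-52 + 90)/(49 + 90) + 13518) + 5*(-540) = (38/139 + 13518) - 2700 = 1879040/139 - 2700 = 1503740/139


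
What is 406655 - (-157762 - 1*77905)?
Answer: 642322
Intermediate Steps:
406655 - (-157762 - 1*77905) = 406655 - (-157762 - 77905) = 406655 - 1*(-235667) = 406655 + 235667 = 642322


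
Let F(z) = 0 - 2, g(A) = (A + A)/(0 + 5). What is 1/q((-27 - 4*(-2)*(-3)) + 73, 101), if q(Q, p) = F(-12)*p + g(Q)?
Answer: -5/966 ≈ -0.0051760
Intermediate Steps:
g(A) = 2*A/5 (g(A) = (2*A)/5 = (2*A)*(⅕) = 2*A/5)
F(z) = -2
q(Q, p) = -2*p + 2*Q/5
1/q((-27 - 4*(-2)*(-3)) + 73, 101) = 1/(-2*101 + 2*((-27 - 4*(-2)*(-3)) + 73)/5) = 1/(-202 + 2*((-27 + 8*(-3)) + 73)/5) = 1/(-202 + 2*((-27 - 24) + 73)/5) = 1/(-202 + 2*(-51 + 73)/5) = 1/(-202 + (⅖)*22) = 1/(-202 + 44/5) = 1/(-966/5) = -5/966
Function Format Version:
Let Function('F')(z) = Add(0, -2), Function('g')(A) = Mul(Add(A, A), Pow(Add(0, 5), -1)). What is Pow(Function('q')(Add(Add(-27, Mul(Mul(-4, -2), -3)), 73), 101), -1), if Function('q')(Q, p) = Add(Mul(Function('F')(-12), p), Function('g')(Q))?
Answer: Rational(-5, 966) ≈ -0.0051760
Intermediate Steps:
Function('g')(A) = Mul(Rational(2, 5), A) (Function('g')(A) = Mul(Mul(2, A), Pow(5, -1)) = Mul(Mul(2, A), Rational(1, 5)) = Mul(Rational(2, 5), A))
Function('F')(z) = -2
Function('q')(Q, p) = Add(Mul(-2, p), Mul(Rational(2, 5), Q))
Pow(Function('q')(Add(Add(-27, Mul(Mul(-4, -2), -3)), 73), 101), -1) = Pow(Add(Mul(-2, 101), Mul(Rational(2, 5), Add(Add(-27, Mul(Mul(-4, -2), -3)), 73))), -1) = Pow(Add(-202, Mul(Rational(2, 5), Add(Add(-27, Mul(8, -3)), 73))), -1) = Pow(Add(-202, Mul(Rational(2, 5), Add(Add(-27, -24), 73))), -1) = Pow(Add(-202, Mul(Rational(2, 5), Add(-51, 73))), -1) = Pow(Add(-202, Mul(Rational(2, 5), 22)), -1) = Pow(Add(-202, Rational(44, 5)), -1) = Pow(Rational(-966, 5), -1) = Rational(-5, 966)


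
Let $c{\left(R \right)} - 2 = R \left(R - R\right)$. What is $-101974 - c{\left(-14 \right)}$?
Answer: $-101976$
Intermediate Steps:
$c{\left(R \right)} = 2$ ($c{\left(R \right)} = 2 + R \left(R - R\right) = 2 + R 0 = 2 + 0 = 2$)
$-101974 - c{\left(-14 \right)} = -101974 - 2 = -101976$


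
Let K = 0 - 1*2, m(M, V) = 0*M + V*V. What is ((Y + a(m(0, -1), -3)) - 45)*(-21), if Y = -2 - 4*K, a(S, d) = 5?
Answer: 714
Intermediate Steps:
m(M, V) = V² (m(M, V) = 0 + V² = V²)
K = -2 (K = 0 - 2 = -2)
Y = 6 (Y = -2 - 4*(-2) = -2 + 8 = 6)
((Y + a(m(0, -1), -3)) - 45)*(-21) = ((6 + 5) - 45)*(-21) = (11 - 45)*(-21) = -34*(-21) = 714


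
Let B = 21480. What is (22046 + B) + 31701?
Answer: 75227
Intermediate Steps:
(22046 + B) + 31701 = (22046 + 21480) + 31701 = 43526 + 31701 = 75227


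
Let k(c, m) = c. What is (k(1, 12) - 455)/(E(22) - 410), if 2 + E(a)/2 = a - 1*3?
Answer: 227/188 ≈ 1.2074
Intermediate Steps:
E(a) = -10 + 2*a (E(a) = -4 + 2*(a - 1*3) = -4 + 2*(a - 3) = -4 + 2*(-3 + a) = -4 + (-6 + 2*a) = -10 + 2*a)
(k(1, 12) - 455)/(E(22) - 410) = (1 - 455)/((-10 + 2*22) - 410) = -454/((-10 + 44) - 410) = -454/(34 - 410) = -454/(-376) = -454*(-1/376) = 227/188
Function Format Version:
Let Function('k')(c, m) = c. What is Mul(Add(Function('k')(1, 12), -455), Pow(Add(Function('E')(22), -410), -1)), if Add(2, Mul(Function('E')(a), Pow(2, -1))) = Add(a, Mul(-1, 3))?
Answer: Rational(227, 188) ≈ 1.2074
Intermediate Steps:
Function('E')(a) = Add(-10, Mul(2, a)) (Function('E')(a) = Add(-4, Mul(2, Add(a, Mul(-1, 3)))) = Add(-4, Mul(2, Add(a, -3))) = Add(-4, Mul(2, Add(-3, a))) = Add(-4, Add(-6, Mul(2, a))) = Add(-10, Mul(2, a)))
Mul(Add(Function('k')(1, 12), -455), Pow(Add(Function('E')(22), -410), -1)) = Mul(Add(1, -455), Pow(Add(Add(-10, Mul(2, 22)), -410), -1)) = Mul(-454, Pow(Add(Add(-10, 44), -410), -1)) = Mul(-454, Pow(Add(34, -410), -1)) = Mul(-454, Pow(-376, -1)) = Mul(-454, Rational(-1, 376)) = Rational(227, 188)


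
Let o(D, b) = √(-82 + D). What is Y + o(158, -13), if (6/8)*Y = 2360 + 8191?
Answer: 14068 + 2*√19 ≈ 14077.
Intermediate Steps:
Y = 14068 (Y = 4*(2360 + 8191)/3 = (4/3)*10551 = 14068)
Y + o(158, -13) = 14068 + √(-82 + 158) = 14068 + √76 = 14068 + 2*√19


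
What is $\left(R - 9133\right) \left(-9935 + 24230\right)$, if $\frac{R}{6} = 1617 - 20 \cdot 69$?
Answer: $-110228745$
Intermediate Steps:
$R = 1422$ ($R = 6 \left(1617 - 20 \cdot 69\right) = 6 \left(1617 - 1380\right) = 6 \cdot 237 = 1422$)
$\left(R - 9133\right) \left(-9935 + 24230\right) = \left(1422 - 9133\right) \left(-9935 + 24230\right) = \left(-7711\right) 14295 = -110228745$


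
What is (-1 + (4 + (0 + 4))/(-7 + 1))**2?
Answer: 49/9 ≈ 5.4444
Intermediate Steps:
(-1 + (4 + (0 + 4))/(-7 + 1))**2 = (-1 + (4 + 4)/(-6))**2 = (-1 + 8*(-1/6))**2 = (-1 - 4/3)**2 = (-7/3)**2 = 49/9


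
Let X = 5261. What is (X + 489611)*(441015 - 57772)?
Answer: 189656229896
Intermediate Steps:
(X + 489611)*(441015 - 57772) = (5261 + 489611)*(441015 - 57772) = 494872*383243 = 189656229896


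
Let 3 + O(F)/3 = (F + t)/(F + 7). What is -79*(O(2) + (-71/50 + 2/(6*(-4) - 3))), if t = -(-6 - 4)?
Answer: 692593/1350 ≈ 513.03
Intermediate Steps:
t = 10 (t = -1*(-10) = 10)
O(F) = -9 + 3*(10 + F)/(7 + F) (O(F) = -9 + 3*((F + 10)/(F + 7)) = -9 + 3*((10 + F)/(7 + F)) = -9 + 3*(10 + F)/(7 + F))
-79*(O(2) + (-71/50 + 2/(6*(-4) - 3))) = -79*(3*(-11 - 2*2)/(7 + 2) + (-71/50 + 2/(6*(-4) - 3))) = -79*(3*(-11 - 4)/9 + (-71*1/50 + 2/(-24 - 3))) = -79*(3*(⅑)*(-15) + (-71/50 + 2/(-27))) = -79*(-5 + (-71/50 + 2*(-1/27))) = -79*(-5 + (-71/50 - 2/27)) = -79*(-5 - 2017/1350) = -79*(-8767/1350) = 692593/1350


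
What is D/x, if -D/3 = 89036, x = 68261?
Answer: -267108/68261 ≈ -3.9130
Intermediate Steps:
D = -267108 (D = -3*89036 = -267108)
D/x = -267108/68261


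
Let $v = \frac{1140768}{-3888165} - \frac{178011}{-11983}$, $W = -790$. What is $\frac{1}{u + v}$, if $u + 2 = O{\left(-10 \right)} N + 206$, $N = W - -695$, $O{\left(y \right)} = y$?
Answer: $\frac{15530627065}{18148499071967} \approx 0.00085575$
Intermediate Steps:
$v = \frac{226155438957}{15530627065}$ ($v = 1140768 \left(- \frac{1}{3888165}\right) - - \frac{178011}{11983} = - \frac{380256}{1296055} + \frac{178011}{11983} = \frac{226155438957}{15530627065} \approx 14.562$)
$N = -95$ ($N = -790 - -695 = -790 + 695 = -95$)
$u = 1154$ ($u = -2 + \left(\left(-10\right) \left(-95\right) + 206\right) = -2 + \left(950 + 206\right) = -2 + 1156 = 1154$)
$\frac{1}{u + v} = \frac{1}{1154 + \frac{226155438957}{15530627065}} = \frac{1}{\frac{18148499071967}{15530627065}} = \frac{15530627065}{18148499071967}$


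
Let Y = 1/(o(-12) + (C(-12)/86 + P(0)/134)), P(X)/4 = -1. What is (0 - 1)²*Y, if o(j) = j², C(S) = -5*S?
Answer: 2881/416788 ≈ 0.0069124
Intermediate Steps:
P(X) = -4 (P(X) = 4*(-1) = -4)
Y = 2881/416788 (Y = 1/((-12)² + (-5*(-12)/86 - 4/134)) = 1/(144 + (60*(1/86) - 4*1/134)) = 1/(144 + (30/43 - 2/67)) = 1/(144 + 1924/2881) = 1/(416788/2881) = 2881/416788 ≈ 0.0069124)
(0 - 1)²*Y = (0 - 1)²*(2881/416788) = (-1)²*(2881/416788) = 1*(2881/416788) = 2881/416788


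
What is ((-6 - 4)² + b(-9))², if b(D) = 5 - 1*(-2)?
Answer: 11449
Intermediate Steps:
b(D) = 7 (b(D) = 5 + 2 = 7)
((-6 - 4)² + b(-9))² = ((-6 - 4)² + 7)² = ((-10)² + 7)² = (100 + 7)² = 107² = 11449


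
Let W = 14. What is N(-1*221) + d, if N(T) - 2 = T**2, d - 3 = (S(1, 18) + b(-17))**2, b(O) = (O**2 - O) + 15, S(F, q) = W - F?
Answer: 160402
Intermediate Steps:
S(F, q) = 14 - F
b(O) = 15 + O**2 - O
d = 111559 (d = 3 + ((14 - 1*1) + (15 + (-17)**2 - 1*(-17)))**2 = 3 + ((14 - 1) + (15 + 289 + 17))**2 = 3 + (13 + 321)**2 = 3 + 334**2 = 3 + 111556 = 111559)
N(T) = 2 + T**2
N(-1*221) + d = (2 + (-1*221)**2) + 111559 = (2 + (-221)**2) + 111559 = (2 + 48841) + 111559 = 48843 + 111559 = 160402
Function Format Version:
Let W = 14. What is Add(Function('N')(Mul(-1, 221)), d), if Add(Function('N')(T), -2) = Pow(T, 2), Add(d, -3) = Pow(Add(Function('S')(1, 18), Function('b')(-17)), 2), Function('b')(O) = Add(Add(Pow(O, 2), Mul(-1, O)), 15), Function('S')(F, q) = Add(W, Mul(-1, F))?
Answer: 160402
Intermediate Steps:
Function('S')(F, q) = Add(14, Mul(-1, F))
Function('b')(O) = Add(15, Pow(O, 2), Mul(-1, O))
d = 111559 (d = Add(3, Pow(Add(Add(14, Mul(-1, 1)), Add(15, Pow(-17, 2), Mul(-1, -17))), 2)) = Add(3, Pow(Add(Add(14, -1), Add(15, 289, 17)), 2)) = Add(3, Pow(Add(13, 321), 2)) = Add(3, Pow(334, 2)) = Add(3, 111556) = 111559)
Function('N')(T) = Add(2, Pow(T, 2))
Add(Function('N')(Mul(-1, 221)), d) = Add(Add(2, Pow(Mul(-1, 221), 2)), 111559) = Add(Add(2, Pow(-221, 2)), 111559) = Add(Add(2, 48841), 111559) = Add(48843, 111559) = 160402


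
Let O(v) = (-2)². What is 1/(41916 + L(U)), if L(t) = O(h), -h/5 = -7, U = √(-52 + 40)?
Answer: 1/41920 ≈ 2.3855e-5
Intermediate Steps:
U = 2*I*√3 (U = √(-12) = 2*I*√3 ≈ 3.4641*I)
h = 35 (h = -5*(-7) = 35)
O(v) = 4
L(t) = 4
1/(41916 + L(U)) = 1/(41916 + 4) = 1/41920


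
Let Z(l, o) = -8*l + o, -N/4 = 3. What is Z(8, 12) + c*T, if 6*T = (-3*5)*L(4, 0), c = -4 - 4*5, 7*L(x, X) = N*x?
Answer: -3244/7 ≈ -463.43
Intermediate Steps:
N = -12 (N = -4*3 = -12)
L(x, X) = -12*x/7 (L(x, X) = (-12*x)/7 = -12*x/7)
c = -24 (c = -4 - 20 = -24)
Z(l, o) = o - 8*l
T = 120/7 (T = ((-3*5)*(-12/7*4))/6 = (-15*(-48/7))/6 = (⅙)*(720/7) = 120/7 ≈ 17.143)
Z(8, 12) + c*T = (12 - 8*8) - 24*120/7 = (12 - 64) - 2880/7 = -52 - 2880/7 = -3244/7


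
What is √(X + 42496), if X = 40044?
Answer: 2*√20635 ≈ 287.30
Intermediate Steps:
√(X + 42496) = √(40044 + 42496) = √82540 = 2*√20635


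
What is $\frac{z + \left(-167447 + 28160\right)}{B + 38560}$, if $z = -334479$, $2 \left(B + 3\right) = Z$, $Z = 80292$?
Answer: $- \frac{473766}{78703} \approx -6.0197$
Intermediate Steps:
$B = 40143$ ($B = -3 + \frac{1}{2} \cdot 80292 = -3 + 40146 = 40143$)
$\frac{z + \left(-167447 + 28160\right)}{B + 38560} = \frac{-334479 + \left(-167447 + 28160\right)}{40143 + 38560} = \frac{-334479 - 139287}{78703} = \left(-473766\right) \frac{1}{78703} = - \frac{473766}{78703}$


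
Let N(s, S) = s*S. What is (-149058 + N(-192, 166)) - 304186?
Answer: -485116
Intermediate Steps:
N(s, S) = S*s
(-149058 + N(-192, 166)) - 304186 = (-149058 + 166*(-192)) - 304186 = (-149058 - 31872) - 304186 = -180930 - 304186 = -485116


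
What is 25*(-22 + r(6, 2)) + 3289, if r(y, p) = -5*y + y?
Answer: 2139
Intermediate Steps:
r(y, p) = -4*y
25*(-22 + r(6, 2)) + 3289 = 25*(-22 - 4*6) + 3289 = 25*(-22 - 24) + 3289 = 25*(-46) + 3289 = -1150 + 3289 = 2139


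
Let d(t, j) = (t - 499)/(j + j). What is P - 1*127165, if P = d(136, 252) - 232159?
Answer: -60366553/168 ≈ -3.5932e+5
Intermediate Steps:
d(t, j) = (-499 + t)/(2*j) (d(t, j) = (-499 + t)/((2*j)) = (-499 + t)*(1/(2*j)) = (-499 + t)/(2*j))
P = -39002833/168 (P = (1/2)*(-499 + 136)/252 - 232159 = (1/2)*(1/252)*(-363) - 232159 = -121/168 - 232159 = -39002833/168 ≈ -2.3216e+5)
P - 1*127165 = -39002833/168 - 1*127165 = -39002833/168 - 127165 = -60366553/168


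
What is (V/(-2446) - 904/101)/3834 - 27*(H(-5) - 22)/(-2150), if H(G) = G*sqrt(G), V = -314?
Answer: -47275619393/169702073550 - 27*I*sqrt(5)/430 ≈ -0.27858 - 0.1404*I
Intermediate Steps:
H(G) = G**(3/2)
(V/(-2446) - 904/101)/3834 - 27*(H(-5) - 22)/(-2150) = (-314/(-2446) - 904/101)/3834 - 27*((-5)**(3/2) - 22)/(-2150) = (-314*(-1/2446) - 904*1/101)*(1/3834) - 27*(-5*I*sqrt(5) - 22)*(-1/2150) = (157/1223 - 904/101)*(1/3834) - 27*(-22 - 5*I*sqrt(5))*(-1/2150) = -1089735/123523*1/3834 + (594 + 135*I*sqrt(5))*(-1/2150) = -363245/157862394 + (-297/1075 - 27*I*sqrt(5)/430) = -47275619393/169702073550 - 27*I*sqrt(5)/430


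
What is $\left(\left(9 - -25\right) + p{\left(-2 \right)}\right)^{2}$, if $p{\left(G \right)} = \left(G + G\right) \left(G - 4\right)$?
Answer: $3364$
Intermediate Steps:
$p{\left(G \right)} = 2 G \left(-4 + G\right)$
$\left(\left(9 - -25\right) + p{\left(-2 \right)}\right)^{2} = \left(\left(9 - -25\right) + 2 \left(-2\right) \left(-4 - 2\right)\right)^{2} = \left(\left(9 + \left(-10 + 35\right)\right) + 2 \left(-2\right) \left(-6\right)\right)^{2} = \left(\left(9 + 25\right) + 24\right)^{2} = \left(34 + 24\right)^{2} = 58^{2} = 3364$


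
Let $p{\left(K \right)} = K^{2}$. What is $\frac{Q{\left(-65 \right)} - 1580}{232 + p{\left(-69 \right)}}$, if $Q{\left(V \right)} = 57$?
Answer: $- \frac{1523}{4993} \approx -0.30503$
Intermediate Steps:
$\frac{Q{\left(-65 \right)} - 1580}{232 + p{\left(-69 \right)}} = \frac{57 - 1580}{232 + \left(-69\right)^{2}} = - \frac{1523}{232 + 4761} = - \frac{1523}{4993}$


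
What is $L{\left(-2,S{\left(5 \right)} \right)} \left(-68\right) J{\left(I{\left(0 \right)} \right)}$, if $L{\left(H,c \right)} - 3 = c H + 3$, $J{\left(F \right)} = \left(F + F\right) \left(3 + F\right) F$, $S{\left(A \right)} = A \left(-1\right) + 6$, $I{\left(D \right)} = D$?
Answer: $0$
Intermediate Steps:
$S{\left(A \right)} = 6 - A$ ($S{\left(A \right)} = - A + 6 = 6 - A$)
$J{\left(F \right)} = 2 F^{2} \left(3 + F\right)$ ($J{\left(F \right)} = 2 F \left(3 + F\right) F = 2 F^{2} \left(3 + F\right)$)
$L{\left(H,c \right)} = 6 + H c$ ($L{\left(H,c \right)} = 3 + \left(c H + 3\right) = 3 + \left(H c + 3\right) = 3 + \left(3 + H c\right) = 6 + H c$)
$L{\left(-2,S{\left(5 \right)} \right)} \left(-68\right) J{\left(I{\left(0 \right)} \right)} = \left(6 - 2 \left(6 - 5\right)\right) \left(-68\right) 2 \cdot 0^{2} \left(3 + 0\right) = \left(6 - 2 \left(6 - 5\right)\right) \left(-68\right) 2 \cdot 0 \cdot 3 = \left(6 - 2\right) \left(-68\right) 0 = 4 \left(-68\right) 0 = \left(-272\right) 0 = 0$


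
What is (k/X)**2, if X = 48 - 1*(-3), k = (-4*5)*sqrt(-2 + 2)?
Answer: 0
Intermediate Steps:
k = 0 (k = -20*sqrt(0) = -20*0 = 0)
X = 51 (X = 48 + 3 = 51)
(k/X)**2 = (0/51)**2 = (0*(1/51))**2 = 0**2 = 0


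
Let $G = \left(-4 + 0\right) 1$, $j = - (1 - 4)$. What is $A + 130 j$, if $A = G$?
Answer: $386$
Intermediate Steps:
$j = 3$ ($j = \left(-1\right) \left(-3\right) = 3$)
$G = -4$ ($G = \left(-4\right) 1 = -4$)
$A = -4$
$A + 130 j = -4 + 130 \cdot 3 = -4 + 390 = 386$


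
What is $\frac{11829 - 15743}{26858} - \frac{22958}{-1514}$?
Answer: $\frac{152670042}{10165753} \approx 15.018$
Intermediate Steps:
$\frac{11829 - 15743}{26858} - \frac{22958}{-1514} = \left(-3914\right) \frac{1}{26858} - - \frac{11479}{757} = - \frac{1957}{13429} + \frac{11479}{757} = \frac{152670042}{10165753}$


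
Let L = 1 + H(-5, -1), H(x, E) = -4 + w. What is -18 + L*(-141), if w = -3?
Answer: 828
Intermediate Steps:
H(x, E) = -7 (H(x, E) = -4 - 3 = -7)
L = -6 (L = 1 - 7 = -6)
-18 + L*(-141) = -18 - 6*(-141) = -18 + 846 = 828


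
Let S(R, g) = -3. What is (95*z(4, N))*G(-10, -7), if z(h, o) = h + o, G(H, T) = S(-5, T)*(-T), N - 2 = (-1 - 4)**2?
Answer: -61845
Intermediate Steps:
N = 27 (N = 2 + (-1 - 4)**2 = 2 + (-5)**2 = 2 + 25 = 27)
G(H, T) = 3*T (G(H, T) = -(-3)*T = 3*T)
(95*z(4, N))*G(-10, -7) = (95*(4 + 27))*(3*(-7)) = (95*31)*(-21) = 2945*(-21) = -61845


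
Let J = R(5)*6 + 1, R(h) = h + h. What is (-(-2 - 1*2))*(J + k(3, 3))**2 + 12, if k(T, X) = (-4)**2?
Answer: 23728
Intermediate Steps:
R(h) = 2*h
k(T, X) = 16
J = 61 (J = (2*5)*6 + 1 = 10*6 + 1 = 60 + 1 = 61)
(-(-2 - 1*2))*(J + k(3, 3))**2 + 12 = (-(-2 - 1*2))*(61 + 16)**2 + 12 = -(-2 - 2)*77**2 + 12 = -1*(-4)*5929 + 12 = 4*5929 + 12 = 23716 + 12 = 23728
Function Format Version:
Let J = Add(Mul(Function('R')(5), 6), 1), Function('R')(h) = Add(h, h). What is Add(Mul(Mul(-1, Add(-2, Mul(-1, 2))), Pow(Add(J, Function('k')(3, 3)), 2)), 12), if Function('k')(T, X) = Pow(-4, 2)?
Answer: 23728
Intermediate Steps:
Function('R')(h) = Mul(2, h)
Function('k')(T, X) = 16
J = 61 (J = Add(Mul(Mul(2, 5), 6), 1) = Add(Mul(10, 6), 1) = Add(60, 1) = 61)
Add(Mul(Mul(-1, Add(-2, Mul(-1, 2))), Pow(Add(J, Function('k')(3, 3)), 2)), 12) = Add(Mul(Mul(-1, Add(-2, Mul(-1, 2))), Pow(Add(61, 16), 2)), 12) = Add(Mul(Mul(-1, Add(-2, -2)), Pow(77, 2)), 12) = Add(Mul(Mul(-1, -4), 5929), 12) = Add(Mul(4, 5929), 12) = Add(23716, 12) = 23728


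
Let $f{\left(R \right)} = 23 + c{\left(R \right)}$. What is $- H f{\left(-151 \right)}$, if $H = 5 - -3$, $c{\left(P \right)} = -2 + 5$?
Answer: $-208$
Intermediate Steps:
$c{\left(P \right)} = 3$
$f{\left(R \right)} = 26$ ($f{\left(R \right)} = 23 + 3 = 26$)
$H = 8$ ($H = 5 + 3 = 8$)
$- H f{\left(-151 \right)} = - 8 \cdot 26 = \left(-1\right) 208 = -208$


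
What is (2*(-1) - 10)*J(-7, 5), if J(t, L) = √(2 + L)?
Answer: -12*√7 ≈ -31.749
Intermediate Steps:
(2*(-1) - 10)*J(-7, 5) = (2*(-1) - 10)*√(2 + 5) = (-2 - 10)*√7 = -12*√7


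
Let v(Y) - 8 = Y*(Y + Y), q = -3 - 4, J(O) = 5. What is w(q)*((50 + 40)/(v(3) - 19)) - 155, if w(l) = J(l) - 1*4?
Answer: -995/7 ≈ -142.14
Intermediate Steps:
q = -7
v(Y) = 8 + 2*Y**2 (v(Y) = 8 + Y*(Y + Y) = 8 + Y*(2*Y) = 8 + 2*Y**2)
w(l) = 1 (w(l) = 5 - 1*4 = 5 - 4 = 1)
w(q)*((50 + 40)/(v(3) - 19)) - 155 = 1*((50 + 40)/((8 + 2*3**2) - 19)) - 155 = 1*(90/((8 + 2*9) - 19)) - 155 = 1*(90/((8 + 18) - 19)) - 155 = 1*(90/(26 - 19)) - 155 = 1*(90/7) - 155 = 90/7 - 155 = -995/7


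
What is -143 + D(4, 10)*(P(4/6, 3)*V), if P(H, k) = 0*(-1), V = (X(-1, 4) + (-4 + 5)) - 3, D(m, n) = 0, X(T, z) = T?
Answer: -143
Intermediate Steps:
V = -3 (V = (-1 + (-4 + 5)) - 3 = (-1 + 1) - 3 = 0 - 3 = -3)
P(H, k) = 0
-143 + D(4, 10)*(P(4/6, 3)*V) = -143 + 0*(0*(-3)) = -143 + 0*0 = -143 + 0 = -143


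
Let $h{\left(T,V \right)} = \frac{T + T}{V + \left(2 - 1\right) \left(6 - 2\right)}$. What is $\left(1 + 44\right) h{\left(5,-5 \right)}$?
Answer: $-450$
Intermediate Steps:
$h{\left(T,V \right)} = \frac{2 T}{4 + V}$ ($h{\left(T,V \right)} = \frac{2 T}{V + 1 \cdot 4} = \frac{2 T}{V + 4} = \frac{2 T}{4 + V}$)
$\left(1 + 44\right) h{\left(5,-5 \right)} = \left(1 + 44\right) 2 \cdot 5 \frac{1}{4 - 5} = 45 \cdot 2 \cdot 5 \frac{1}{-1} = 45 \cdot 2 \cdot 5 \left(-1\right) = 45 \left(-10\right) = -450$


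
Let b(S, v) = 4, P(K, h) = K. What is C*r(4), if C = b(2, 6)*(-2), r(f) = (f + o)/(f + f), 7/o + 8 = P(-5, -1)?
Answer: -45/13 ≈ -3.4615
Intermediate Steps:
o = -7/13 (o = 7/(-8 - 5) = 7/(-13) = 7*(-1/13) = -7/13 ≈ -0.53846)
r(f) = (-7/13 + f)/(2*f) (r(f) = (f - 7/13)/(f + f) = (-7/13 + f)/((2*f)) = (-7/13 + f)*(1/(2*f)) = (-7/13 + f)/(2*f))
C = -8 (C = 4*(-2) = -8)
C*r(4) = -4*(-7 + 13*4)/(13*4) = -4*(-7 + 52)/(13*4) = -4*45/(13*4) = -8*45/104 = -45/13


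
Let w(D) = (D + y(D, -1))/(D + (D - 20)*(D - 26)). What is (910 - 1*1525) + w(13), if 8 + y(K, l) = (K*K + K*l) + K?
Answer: -31893/52 ≈ -613.33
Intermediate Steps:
y(K, l) = -8 + K + K**2 + K*l (y(K, l) = -8 + ((K*K + K*l) + K) = -8 + ((K**2 + K*l) + K) = -8 + (K + K**2 + K*l) = -8 + K + K**2 + K*l)
w(D) = (-8 + D + D**2)/(D + (-26 + D)*(-20 + D)) (w(D) = (D + (-8 + D + D**2 + D*(-1)))/(D + (D - 20)*(D - 26)) = (D + (-8 + D + D**2 - D))/(D + (-20 + D)*(-26 + D)) = (D + (-8 + D**2))/(D + (-26 + D)*(-20 + D)) = (-8 + D + D**2)/(D + (-26 + D)*(-20 + D)))
(910 - 1*1525) + w(13) = (910 - 1*1525) + (-8 + 13 + 13**2)/(520 + 13**2 - 45*13) = (910 - 1525) + (-8 + 13 + 169)/(520 + 169 - 585) = -615 + 174/104 = -615 + (1/104)*174 = -615 + 87/52 = -31893/52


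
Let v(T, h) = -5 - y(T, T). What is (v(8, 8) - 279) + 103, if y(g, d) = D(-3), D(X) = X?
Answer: -178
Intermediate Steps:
y(g, d) = -3
v(T, h) = -2 (v(T, h) = -5 - 1*(-3) = -5 + 3 = -2)
(v(8, 8) - 279) + 103 = (-2 - 279) + 103 = -281 + 103 = -178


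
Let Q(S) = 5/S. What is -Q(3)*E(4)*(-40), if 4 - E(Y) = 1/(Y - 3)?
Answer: 200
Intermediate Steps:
E(Y) = 4 - 1/(-3 + Y) (E(Y) = 4 - 1/(Y - 3) = 4 - 1/(-3 + Y))
-Q(3)*E(4)*(-40) = -(5/3)*((-13 + 4*4)/(-3 + 4))*(-40) = -(5*(⅓))*((-13 + 16)/1)*(-40) = -5*(1*3)/3*(-40) = -(5/3)*3*(-40) = -5*(-40) = -1*(-200) = 200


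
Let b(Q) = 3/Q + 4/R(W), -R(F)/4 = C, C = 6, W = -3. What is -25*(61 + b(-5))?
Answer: -9035/6 ≈ -1505.8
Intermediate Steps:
R(F) = -24 (R(F) = -4*6 = -24)
b(Q) = -1/6 + 3/Q (b(Q) = 3/Q + 4/(-24) = 3/Q + 4*(-1/24) = 3/Q - 1/6 = -1/6 + 3/Q)
-25*(61 + b(-5)) = -25*(61 + (1/6)*(18 - 1*(-5))/(-5)) = -25*(61 + (1/6)*(-1/5)*(18 + 5)) = -25*(61 + (1/6)*(-1/5)*23) = -25*(61 - 23/30) = -25*1807/30 = -9035/6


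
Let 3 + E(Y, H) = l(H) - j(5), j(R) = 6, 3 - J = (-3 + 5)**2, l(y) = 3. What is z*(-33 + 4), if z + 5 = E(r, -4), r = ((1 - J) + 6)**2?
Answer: 319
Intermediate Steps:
J = -1 (J = 3 - (-3 + 5)**2 = 3 - 1*2**2 = 3 - 1*4 = 3 - 4 = -1)
r = 64 (r = ((1 - 1*(-1)) + 6)**2 = ((1 + 1) + 6)**2 = (2 + 6)**2 = 8**2 = 64)
E(Y, H) = -6 (E(Y, H) = -3 + (3 - 1*6) = -3 + (3 - 6) = -3 - 3 = -6)
z = -11 (z = -5 - 6 = -11)
z*(-33 + 4) = -11*(-33 + 4) = -11*(-29) = 319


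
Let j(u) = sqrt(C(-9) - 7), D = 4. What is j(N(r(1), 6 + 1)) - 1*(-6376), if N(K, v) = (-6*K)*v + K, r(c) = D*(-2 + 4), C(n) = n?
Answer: 6376 + 4*I ≈ 6376.0 + 4.0*I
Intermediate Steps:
r(c) = 8 (r(c) = 4*(-2 + 4) = 4*2 = 8)
N(K, v) = K - 6*K*v (N(K, v) = -6*K*v + K = K - 6*K*v)
j(u) = 4*I (j(u) = sqrt(-9 - 7) = sqrt(-16) = 4*I)
j(N(r(1), 6 + 1)) - 1*(-6376) = 4*I - 1*(-6376) = 4*I + 6376 = 6376 + 4*I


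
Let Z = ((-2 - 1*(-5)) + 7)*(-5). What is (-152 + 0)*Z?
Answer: 7600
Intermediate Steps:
Z = -50 (Z = ((-2 + 5) + 7)*(-5) = (3 + 7)*(-5) = 10*(-5) = -50)
(-152 + 0)*Z = (-152 + 0)*(-50) = -152*(-50) = 7600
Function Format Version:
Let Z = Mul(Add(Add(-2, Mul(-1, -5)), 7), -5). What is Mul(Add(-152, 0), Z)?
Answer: 7600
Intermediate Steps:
Z = -50 (Z = Mul(Add(Add(-2, 5), 7), -5) = Mul(Add(3, 7), -5) = Mul(10, -5) = -50)
Mul(Add(-152, 0), Z) = Mul(Add(-152, 0), -50) = Mul(-152, -50) = 7600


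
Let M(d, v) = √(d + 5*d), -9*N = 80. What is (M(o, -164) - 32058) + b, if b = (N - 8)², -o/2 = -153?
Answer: -2573594/81 + 6*√51 ≈ -31730.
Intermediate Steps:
N = -80/9 (N = -⅑*80 = -80/9 ≈ -8.8889)
o = 306 (o = -2*(-153) = 306)
M(d, v) = √6*√d (M(d, v) = √(6*d) = √6*√d)
b = 23104/81 (b = (-80/9 - 8)² = (-152/9)² = 23104/81 ≈ 285.23)
(M(o, -164) - 32058) + b = (√6*√306 - 32058) + 23104/81 = (√6*(3*√34) - 32058) + 23104/81 = (6*√51 - 32058) + 23104/81 = (-32058 + 6*√51) + 23104/81 = -2573594/81 + 6*√51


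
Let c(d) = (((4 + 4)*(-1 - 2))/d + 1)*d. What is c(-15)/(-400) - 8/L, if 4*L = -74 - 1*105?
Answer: 19781/71600 ≈ 0.27627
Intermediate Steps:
L = -179/4 (L = (-74 - 1*105)/4 = (-74 - 105)/4 = (¼)*(-179) = -179/4 ≈ -44.750)
c(d) = d*(1 - 24/d) (c(d) = ((8*(-3))/d + 1)*d = (-24/d + 1)*d = (1 - 24/d)*d = d*(1 - 24/d))
c(-15)/(-400) - 8/L = (-24 - 15)/(-400) - 8/(-179/4) = -39*(-1/400) - 8*(-4/179) = 39/400 + 32/179 = 19781/71600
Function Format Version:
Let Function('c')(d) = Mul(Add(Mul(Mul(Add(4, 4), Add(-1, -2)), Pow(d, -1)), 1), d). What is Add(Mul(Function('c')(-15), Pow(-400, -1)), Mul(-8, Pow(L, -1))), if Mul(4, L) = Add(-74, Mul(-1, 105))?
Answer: Rational(19781, 71600) ≈ 0.27627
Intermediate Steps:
L = Rational(-179, 4) (L = Mul(Rational(1, 4), Add(-74, Mul(-1, 105))) = Mul(Rational(1, 4), Add(-74, -105)) = Mul(Rational(1, 4), -179) = Rational(-179, 4) ≈ -44.750)
Function('c')(d) = Mul(d, Add(1, Mul(-24, Pow(d, -1)))) (Function('c')(d) = Mul(Add(Mul(Mul(8, -3), Pow(d, -1)), 1), d) = Mul(Add(Mul(-24, Pow(d, -1)), 1), d) = Mul(Add(1, Mul(-24, Pow(d, -1))), d) = Mul(d, Add(1, Mul(-24, Pow(d, -1)))))
Add(Mul(Function('c')(-15), Pow(-400, -1)), Mul(-8, Pow(L, -1))) = Add(Mul(Add(-24, -15), Pow(-400, -1)), Mul(-8, Pow(Rational(-179, 4), -1))) = Add(Mul(-39, Rational(-1, 400)), Mul(-8, Rational(-4, 179))) = Add(Rational(39, 400), Rational(32, 179)) = Rational(19781, 71600)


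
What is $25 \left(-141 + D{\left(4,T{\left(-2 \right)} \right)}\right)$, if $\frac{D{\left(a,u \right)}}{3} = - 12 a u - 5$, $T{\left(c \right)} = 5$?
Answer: $-21900$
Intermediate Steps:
$D{\left(a,u \right)} = -15 - 36 a u$ ($D{\left(a,u \right)} = 3 \left(- 12 a u - 5\right) = 3 \left(-5 - 12 a u\right) = -15 - 36 a u$)
$25 \left(-141 + D{\left(4,T{\left(-2 \right)} \right)}\right) = 25 \left(-141 - \left(15 + 144 \cdot 5\right)\right) = 25 \left(-141 - 735\right) = 25 \left(-876\right) = -21900$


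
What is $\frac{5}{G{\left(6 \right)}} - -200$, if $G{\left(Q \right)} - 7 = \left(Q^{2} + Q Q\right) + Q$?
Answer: $\frac{3401}{17} \approx 200.06$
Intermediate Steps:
$G{\left(Q \right)} = 7 + Q + 2 Q^{2}$ ($G{\left(Q \right)} = 7 + \left(\left(Q^{2} + Q Q\right) + Q\right) = 7 + \left(\left(Q^{2} + Q^{2}\right) + Q\right) = 7 + \left(2 Q^{2} + Q\right) = 7 + \left(Q + 2 Q^{2}\right) = 7 + Q + 2 Q^{2}$)
$\frac{5}{G{\left(6 \right)}} - -200 = \frac{5}{7 + 6 + 2 \cdot 6^{2}} - -200 = \frac{5}{7 + 6 + 2 \cdot 36} + 200 = \frac{5}{7 + 6 + 72} + 200 = \frac{5}{85} + 200 = 5 \cdot \frac{1}{85} + 200 = \frac{1}{17} + 200 = \frac{3401}{17}$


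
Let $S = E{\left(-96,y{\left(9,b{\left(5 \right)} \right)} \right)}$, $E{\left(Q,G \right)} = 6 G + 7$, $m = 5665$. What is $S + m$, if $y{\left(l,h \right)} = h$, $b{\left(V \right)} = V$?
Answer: $5702$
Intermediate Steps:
$E{\left(Q,G \right)} = 7 + 6 G$
$S = 37$ ($S = 7 + 6 \cdot 5 = 7 + 30 = 37$)
$S + m = 37 + 5665 = 5702$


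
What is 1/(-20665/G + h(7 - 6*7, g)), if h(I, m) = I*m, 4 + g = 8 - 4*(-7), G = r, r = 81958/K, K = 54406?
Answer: -40979/608046475 ≈ -6.7394e-5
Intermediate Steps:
r = 40979/27203 (r = 81958/54406 = 81958*(1/54406) = 40979/27203 ≈ 1.5064)
G = 40979/27203 ≈ 1.5064
g = 32 (g = -4 + (8 - 4*(-7)) = -4 + (8 + 28) = -4 + 36 = 32)
1/(-20665/G + h(7 - 6*7, g)) = 1/(-20665/40979/27203 + (7 - 6*7)*32) = 1/(-20665*27203/40979 + (7 - 42)*32) = 1/(-562149995/40979 - 35*32) = 1/(-562149995/40979 - 1120) = 1/(-608046475/40979) = -40979/608046475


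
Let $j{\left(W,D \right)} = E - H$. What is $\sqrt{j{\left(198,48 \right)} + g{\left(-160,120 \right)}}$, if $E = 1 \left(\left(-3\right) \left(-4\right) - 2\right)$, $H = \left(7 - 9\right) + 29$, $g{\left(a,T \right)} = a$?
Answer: $i \sqrt{177} \approx 13.304 i$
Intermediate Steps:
$H = 27$ ($H = -2 + 29 = 27$)
$E = 10$ ($E = 1 \left(12 - 2\right) = 1 \cdot 10 = 10$)
$j{\left(W,D \right)} = -17$ ($j{\left(W,D \right)} = 10 - 27 = -17$)
$\sqrt{j{\left(198,48 \right)} + g{\left(-160,120 \right)}} = \sqrt{-17 - 160} = \sqrt{-177} = i \sqrt{177}$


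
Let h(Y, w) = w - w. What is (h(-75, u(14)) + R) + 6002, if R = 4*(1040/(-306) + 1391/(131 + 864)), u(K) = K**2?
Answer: 912496162/152235 ≈ 5994.0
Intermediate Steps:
h(Y, w) = 0
R = -1218308/152235 (R = 4*(1040*(-1/306) + 1391/995) = 4*(-520/153 + 1391*(1/995)) = 4*(-520/153 + 1391/995) = 4*(-304577/152235) = -1218308/152235 ≈ -8.0028)
(h(-75, u(14)) + R) + 6002 = (0 - 1218308/152235) + 6002 = -1218308/152235 + 6002 = 912496162/152235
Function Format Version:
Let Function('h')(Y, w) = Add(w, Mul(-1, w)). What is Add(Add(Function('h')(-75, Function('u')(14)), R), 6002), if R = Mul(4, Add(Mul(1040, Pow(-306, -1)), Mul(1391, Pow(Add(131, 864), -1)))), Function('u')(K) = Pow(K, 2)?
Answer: Rational(912496162, 152235) ≈ 5994.0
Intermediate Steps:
Function('h')(Y, w) = 0
R = Rational(-1218308, 152235) (R = Mul(4, Add(Mul(1040, Rational(-1, 306)), Mul(1391, Pow(995, -1)))) = Mul(4, Add(Rational(-520, 153), Mul(1391, Rational(1, 995)))) = Mul(4, Add(Rational(-520, 153), Rational(1391, 995))) = Mul(4, Rational(-304577, 152235)) = Rational(-1218308, 152235) ≈ -8.0028)
Add(Add(Function('h')(-75, Function('u')(14)), R), 6002) = Add(Add(0, Rational(-1218308, 152235)), 6002) = Add(Rational(-1218308, 152235), 6002) = Rational(912496162, 152235)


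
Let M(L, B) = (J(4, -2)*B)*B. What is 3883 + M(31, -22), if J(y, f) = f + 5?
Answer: 5335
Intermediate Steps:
J(y, f) = 5 + f
M(L, B) = 3*B**2 (M(L, B) = ((5 - 2)*B)*B = (3*B)*B = 3*B**2)
3883 + M(31, -22) = 3883 + 3*(-22)**2 = 3883 + 3*484 = 3883 + 1452 = 5335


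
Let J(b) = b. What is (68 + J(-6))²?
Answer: 3844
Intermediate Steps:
(68 + J(-6))² = (68 - 6)² = 62² = 3844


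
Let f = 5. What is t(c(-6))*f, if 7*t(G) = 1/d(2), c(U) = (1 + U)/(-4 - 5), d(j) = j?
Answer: 5/14 ≈ 0.35714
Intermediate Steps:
c(U) = -⅑ - U/9 (c(U) = (1 + U)/(-9) = (1 + U)*(-⅑) = -⅑ - U/9)
t(G) = 1/14 (t(G) = (⅐)/2 = (⅐)*(½) = 1/14)
t(c(-6))*f = (1/14)*5 = 5/14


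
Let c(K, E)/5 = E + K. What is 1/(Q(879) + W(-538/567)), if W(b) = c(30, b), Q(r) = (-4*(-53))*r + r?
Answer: 567/106240069 ≈ 5.3370e-6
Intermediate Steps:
Q(r) = 213*r (Q(r) = 212*r + r = 213*r)
c(K, E) = 5*E + 5*K (c(K, E) = 5*(E + K) = 5*E + 5*K)
W(b) = 150 + 5*b (W(b) = 5*b + 5*30 = 5*b + 150 = 150 + 5*b)
1/(Q(879) + W(-538/567)) = 1/(213*879 + (150 + 5*(-538/567))) = 1/(187227 + (150 + 5*(-538*1/567))) = 1/(187227 + (150 + 5*(-538/567))) = 1/(187227 + (150 - 2690/567)) = 1/(187227 + 82360/567) = 1/(106240069/567) = 567/106240069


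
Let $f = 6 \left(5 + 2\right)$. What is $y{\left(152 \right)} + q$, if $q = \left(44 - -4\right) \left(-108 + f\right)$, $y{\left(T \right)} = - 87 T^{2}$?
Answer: $-2013216$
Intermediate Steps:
$f = 42$ ($f = 6 \cdot 7 = 42$)
$q = -3168$ ($q = \left(44 - -4\right) \left(-108 + 42\right) = \left(44 + 4\right) \left(-66\right) = 48 \left(-66\right) = -3168$)
$y{\left(152 \right)} + q = - 87 \cdot 152^{2} - 3168 = \left(-87\right) 23104 - 3168 = -2010048 - 3168 = -2013216$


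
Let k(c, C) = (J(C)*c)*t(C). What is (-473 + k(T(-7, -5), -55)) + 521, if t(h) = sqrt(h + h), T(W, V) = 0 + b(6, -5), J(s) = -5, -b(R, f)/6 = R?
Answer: 48 + 180*I*sqrt(110) ≈ 48.0 + 1887.9*I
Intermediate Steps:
b(R, f) = -6*R
T(W, V) = -36 (T(W, V) = 0 - 6*6 = 0 - 36 = -36)
t(h) = sqrt(2)*sqrt(h) (t(h) = sqrt(2*h) = sqrt(2)*sqrt(h))
k(c, C) = -5*c*sqrt(2)*sqrt(C) (k(c, C) = (-5*c)*(sqrt(2)*sqrt(C)) = -5*c*sqrt(2)*sqrt(C))
(-473 + k(T(-7, -5), -55)) + 521 = (-473 - 5*(-36)*sqrt(2)*sqrt(-55)) + 521 = (-473 - 5*(-36)*sqrt(2)*I*sqrt(55)) + 521 = (-473 + 180*I*sqrt(110)) + 521 = 48 + 180*I*sqrt(110)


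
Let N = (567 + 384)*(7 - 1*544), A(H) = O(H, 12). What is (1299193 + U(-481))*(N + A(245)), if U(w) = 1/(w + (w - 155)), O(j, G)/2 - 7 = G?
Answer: -741053103678420/1117 ≈ -6.6343e+11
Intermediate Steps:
O(j, G) = 14 + 2*G
A(H) = 38 (A(H) = 14 + 2*12 = 14 + 24 = 38)
U(w) = 1/(-155 + 2*w) (U(w) = 1/(w + (-155 + w)) = 1/(-155 + 2*w))
N = -510687 (N = 951*(7 - 544) = 951*(-537) = -510687)
(1299193 + U(-481))*(N + A(245)) = (1299193 + 1/(-155 + 2*(-481)))*(-510687 + 38) = (1299193 + 1/(-155 - 962))*(-510649) = (1299193 + 1/(-1117))*(-510649) = (1299193 - 1/1117)*(-510649) = (1451198580/1117)*(-510649) = -741053103678420/1117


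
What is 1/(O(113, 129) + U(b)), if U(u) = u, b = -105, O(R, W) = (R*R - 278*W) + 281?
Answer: -1/22917 ≈ -4.3636e-5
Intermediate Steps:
O(R, W) = 281 + R**2 - 278*W (O(R, W) = (R**2 - 278*W) + 281 = 281 + R**2 - 278*W)
1/(O(113, 129) + U(b)) = 1/((281 + 113**2 - 278*129) - 105) = 1/((281 + 12769 - 35862) - 105) = 1/(-22812 - 105) = 1/(-22917) = -1/22917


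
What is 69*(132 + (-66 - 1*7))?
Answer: 4071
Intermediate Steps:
69*(132 + (-66 - 1*7)) = 69*(132 + (-66 - 7)) = 69*(132 - 73) = 69*59 = 4071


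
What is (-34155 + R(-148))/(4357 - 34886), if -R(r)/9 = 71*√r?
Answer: 34155/30529 + 1278*I*√37/30529 ≈ 1.1188 + 0.25464*I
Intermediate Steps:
R(r) = -639*√r
(-34155 + R(-148))/(4357 - 34886) = (-34155 - 1278*I*√37)/(4357 - 34886) = (-34155 - 1278*I*√37)/(-30529) = (-34155 - 1278*I*√37)*(-1/30529) = 34155/30529 + 1278*I*√37/30529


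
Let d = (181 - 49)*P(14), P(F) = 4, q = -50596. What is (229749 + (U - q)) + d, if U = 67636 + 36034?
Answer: 384543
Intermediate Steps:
U = 103670
d = 528 (d = (181 - 49)*4 = 132*4 = 528)
(229749 + (U - q)) + d = (229749 + (103670 - 1*(-50596))) + 528 = (229749 + (103670 + 50596)) + 528 = (229749 + 154266) + 528 = 384015 + 528 = 384543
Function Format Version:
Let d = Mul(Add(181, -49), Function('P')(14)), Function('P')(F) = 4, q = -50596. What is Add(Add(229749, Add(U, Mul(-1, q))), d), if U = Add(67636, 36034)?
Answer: 384543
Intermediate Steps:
U = 103670
d = 528 (d = Mul(Add(181, -49), 4) = Mul(132, 4) = 528)
Add(Add(229749, Add(U, Mul(-1, q))), d) = Add(Add(229749, Add(103670, Mul(-1, -50596))), 528) = Add(Add(229749, Add(103670, 50596)), 528) = Add(Add(229749, 154266), 528) = Add(384015, 528) = 384543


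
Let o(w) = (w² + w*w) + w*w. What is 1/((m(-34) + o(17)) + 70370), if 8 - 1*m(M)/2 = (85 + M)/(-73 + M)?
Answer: 107/7624173 ≈ 1.4034e-5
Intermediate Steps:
m(M) = 16 - 2*(85 + M)/(-73 + M)
o(w) = 3*w² (o(w) = (w² + w²) + w² = 2*w² + w² = 3*w²)
1/((m(-34) + o(17)) + 70370) = 1/((2*(-669 + 7*(-34))/(-73 - 34) + 3*17²) + 70370) = 1/((2*(-669 - 238)/(-107) + 3*289) + 70370) = 1/((2*(-1/107)*(-907) + 867) + 70370) = 1/((1814/107 + 867) + 70370) = 1/(94583/107 + 70370) = 1/(7624173/107) = 107/7624173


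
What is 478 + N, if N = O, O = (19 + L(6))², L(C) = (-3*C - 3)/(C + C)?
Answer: 12409/16 ≈ 775.56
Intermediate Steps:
L(C) = (-3 - 3*C)/(2*C) (L(C) = (-3 - 3*C)/((2*C)) = (-3 - 3*C)*(1/(2*C)) = (-3 - 3*C)/(2*C))
O = 4761/16 (O = (19 + (3/2)*(-1 - 1*6)/6)² = (19 + (3/2)*(⅙)*(-1 - 6))² = (19 + (3/2)*(⅙)*(-7))² = (19 - 7/4)² = (69/4)² = 4761/16 ≈ 297.56)
N = 4761/16 ≈ 297.56
478 + N = 478 + 4761/16 = 12409/16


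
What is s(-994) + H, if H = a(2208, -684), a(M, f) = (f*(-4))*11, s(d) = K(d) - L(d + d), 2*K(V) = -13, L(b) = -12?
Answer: 60203/2 ≈ 30102.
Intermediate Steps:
K(V) = -13/2 (K(V) = (½)*(-13) = -13/2)
s(d) = 11/2 (s(d) = -13/2 - 1*(-12) = -13/2 + 12 = 11/2)
a(M, f) = -44*f (a(M, f) = -4*f*11 = -44*f)
H = 30096 (H = -44*(-684) = 30096)
s(-994) + H = 11/2 + 30096 = 60203/2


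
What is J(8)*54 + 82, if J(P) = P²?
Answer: 3538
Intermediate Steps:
J(8)*54 + 82 = 8²*54 + 82 = 64*54 + 82 = 3456 + 82 = 3538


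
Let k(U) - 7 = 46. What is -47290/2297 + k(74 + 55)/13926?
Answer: -658438799/31988022 ≈ -20.584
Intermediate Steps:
k(U) = 53 (k(U) = 7 + 46 = 53)
-47290/2297 + k(74 + 55)/13926 = -47290/2297 + 53/13926 = -658438799/31988022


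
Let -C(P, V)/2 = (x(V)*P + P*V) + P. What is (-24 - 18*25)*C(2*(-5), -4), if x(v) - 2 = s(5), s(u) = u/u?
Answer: 0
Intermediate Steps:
s(u) = 1
x(v) = 3 (x(v) = 2 + 1 = 3)
C(P, V) = -8*P - 2*P*V (C(P, V) = -2*((3*P + P*V) + P) = -2*(4*P + P*V) = -8*P - 2*P*V)
(-24 - 18*25)*C(2*(-5), -4) = (-24 - 18*25)*(-2*2*(-5)*(4 - 4)) = (-24 - 450)*(-2*(-10)*0) = -474*0 = 0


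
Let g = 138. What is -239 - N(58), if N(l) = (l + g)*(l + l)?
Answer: -22975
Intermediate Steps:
N(l) = 2*l*(138 + l) (N(l) = (l + 138)*(l + l) = (138 + l)*(2*l) = 2*l*(138 + l))
-239 - N(58) = -239 - 2*58*(138 + 58) = -239 - 2*58*196 = -239 - 1*22736 = -239 - 22736 = -22975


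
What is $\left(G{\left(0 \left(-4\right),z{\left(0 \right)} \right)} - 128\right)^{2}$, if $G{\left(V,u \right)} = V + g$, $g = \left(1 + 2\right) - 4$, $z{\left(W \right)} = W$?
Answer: $16641$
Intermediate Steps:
$g = -1$ ($g = 3 - 4 = -1$)
$G{\left(V,u \right)} = -1 + V$ ($G{\left(V,u \right)} = V - 1 = -1 + V$)
$\left(G{\left(0 \left(-4\right),z{\left(0 \right)} \right)} - 128\right)^{2} = \left(\left(-1 + 0 \left(-4\right)\right) - 128\right)^{2} = \left(\left(-1 + 0\right) - 128\right)^{2} = \left(-1 - 128\right)^{2} = \left(-129\right)^{2} = 16641$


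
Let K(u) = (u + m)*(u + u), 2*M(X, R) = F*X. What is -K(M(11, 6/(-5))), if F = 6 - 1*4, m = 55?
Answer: -1452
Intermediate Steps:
F = 2 (F = 6 - 4 = 2)
M(X, R) = X (M(X, R) = (2*X)/2 = X)
K(u) = 2*u*(55 + u) (K(u) = (u + 55)*(u + u) = (55 + u)*(2*u) = 2*u*(55 + u))
-K(M(11, 6/(-5))) = -2*11*(55 + 11) = -2*11*66 = -1*1452 = -1452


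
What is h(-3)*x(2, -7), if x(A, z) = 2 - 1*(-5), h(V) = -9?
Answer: -63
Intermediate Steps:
x(A, z) = 7 (x(A, z) = 2 + 5 = 7)
h(-3)*x(2, -7) = -9*7 = -63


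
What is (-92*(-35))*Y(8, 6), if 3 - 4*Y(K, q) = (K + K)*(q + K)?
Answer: -177905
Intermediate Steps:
Y(K, q) = 3/4 - K*(K + q)/2 (Y(K, q) = 3/4 - (K + K)*(q + K)/4 = 3/4 - 2*K*(K + q)/4 = 3/4 - K*(K + q)/2)
(-92*(-35))*Y(8, 6) = (-92*(-35))*(3/4 - 1/2*8**2 - 1/2*8*6) = 3220*(3/4 - 1/2*64 - 24) = 3220*(3/4 - 32 - 24) = 3220*(-221/4) = -177905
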